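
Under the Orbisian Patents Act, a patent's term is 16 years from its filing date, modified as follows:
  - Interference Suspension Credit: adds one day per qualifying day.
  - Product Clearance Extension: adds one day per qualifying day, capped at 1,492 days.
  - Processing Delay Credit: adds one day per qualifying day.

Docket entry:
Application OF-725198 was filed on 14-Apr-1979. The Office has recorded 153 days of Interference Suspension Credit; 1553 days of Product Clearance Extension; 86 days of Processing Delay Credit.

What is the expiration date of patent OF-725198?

Base term: filing date + 16 years → 14 April 1995.
Interference Suspension Credit: +153 days → 14 September 1995.
Product Clearance Extension: 1553 days claimed exceeds the 1492-day cap, so +1492 days → 15 October 1999.
Processing Delay Credit: +86 days → 9 January 2000.

2000-01-09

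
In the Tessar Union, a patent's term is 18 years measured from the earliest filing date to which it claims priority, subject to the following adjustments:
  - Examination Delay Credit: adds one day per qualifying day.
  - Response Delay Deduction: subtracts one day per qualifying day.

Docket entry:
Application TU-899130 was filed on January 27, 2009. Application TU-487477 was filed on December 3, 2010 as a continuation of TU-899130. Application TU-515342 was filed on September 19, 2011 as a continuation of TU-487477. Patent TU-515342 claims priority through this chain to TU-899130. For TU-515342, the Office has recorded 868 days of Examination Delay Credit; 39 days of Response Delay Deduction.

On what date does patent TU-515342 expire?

2029-05-05

Earliest priority filing: 27 January 2009.
Base term: 27 January 2009 + 18 years → 27 January 2027.
Examination Delay Credit: +868 days → 13 June 2029.
Response Delay Deduction: −39 days → 5 May 2029.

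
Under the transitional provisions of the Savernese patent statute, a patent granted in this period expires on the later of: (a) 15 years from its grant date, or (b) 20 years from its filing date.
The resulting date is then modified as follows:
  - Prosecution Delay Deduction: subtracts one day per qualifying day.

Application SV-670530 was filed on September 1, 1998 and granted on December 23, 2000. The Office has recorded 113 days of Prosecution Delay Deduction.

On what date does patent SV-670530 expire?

(a) grant + 15 years → 23 December 2015.
(b) filing + 20 years → 1 September 2018.
Later of the two: 1 September 2018.
Prosecution Delay Deduction: −113 days → 11 May 2018.

May 11, 2018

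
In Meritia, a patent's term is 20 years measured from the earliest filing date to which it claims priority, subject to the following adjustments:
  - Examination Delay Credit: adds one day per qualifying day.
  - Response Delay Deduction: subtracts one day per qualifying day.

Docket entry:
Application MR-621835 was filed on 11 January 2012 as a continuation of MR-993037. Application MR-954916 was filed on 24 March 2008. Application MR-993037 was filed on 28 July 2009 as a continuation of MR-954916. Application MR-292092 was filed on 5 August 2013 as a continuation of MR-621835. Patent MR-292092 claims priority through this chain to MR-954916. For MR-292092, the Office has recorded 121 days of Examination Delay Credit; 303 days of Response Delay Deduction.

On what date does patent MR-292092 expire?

September 24, 2027

Earliest priority filing: 24 March 2008.
Base term: 24 March 2008 + 20 years → 24 March 2028.
Examination Delay Credit: +121 days → 23 July 2028.
Response Delay Deduction: −303 days → 24 September 2027.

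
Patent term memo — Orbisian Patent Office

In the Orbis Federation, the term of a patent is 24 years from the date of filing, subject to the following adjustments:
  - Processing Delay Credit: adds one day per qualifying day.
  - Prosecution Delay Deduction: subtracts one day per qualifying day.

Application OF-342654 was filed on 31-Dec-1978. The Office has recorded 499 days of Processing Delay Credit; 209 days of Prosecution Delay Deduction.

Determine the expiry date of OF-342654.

Base term: filing date + 24 years → 31 December 2002.
Processing Delay Credit: +499 days → 13 May 2004.
Prosecution Delay Deduction: −209 days → 17 October 2003.

2003-10-17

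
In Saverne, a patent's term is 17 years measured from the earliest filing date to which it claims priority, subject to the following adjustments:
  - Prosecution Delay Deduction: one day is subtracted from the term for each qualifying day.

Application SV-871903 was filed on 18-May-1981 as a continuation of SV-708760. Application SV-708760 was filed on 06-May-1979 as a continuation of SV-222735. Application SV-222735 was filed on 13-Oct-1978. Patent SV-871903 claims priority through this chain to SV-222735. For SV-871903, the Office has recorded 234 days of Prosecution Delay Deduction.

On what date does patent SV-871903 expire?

February 21, 1995

Earliest priority filing: 13 October 1978.
Base term: 13 October 1978 + 17 years → 13 October 1995.
Prosecution Delay Deduction: −234 days → 21 February 1995.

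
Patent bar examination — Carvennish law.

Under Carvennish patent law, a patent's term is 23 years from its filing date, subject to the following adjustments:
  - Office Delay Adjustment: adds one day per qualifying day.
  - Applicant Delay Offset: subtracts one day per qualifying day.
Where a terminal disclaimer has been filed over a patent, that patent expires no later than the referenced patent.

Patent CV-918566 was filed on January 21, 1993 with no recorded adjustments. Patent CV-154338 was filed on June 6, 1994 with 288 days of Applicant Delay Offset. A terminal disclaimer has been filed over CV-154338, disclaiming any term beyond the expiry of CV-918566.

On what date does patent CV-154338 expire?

2016-01-21

Natural term of CV-154338:
  Base: filing + 23 years → 6 June 2017.
  Applicant Delay Offset: −288 days → 22 August 2016.
Expiry of referenced patent CV-918566:
  Base: filing + 23 years → 21 January 2016.
Terminal disclaimer: CV-154338 expires on the earlier of 22 August 2016 and 21 January 2016.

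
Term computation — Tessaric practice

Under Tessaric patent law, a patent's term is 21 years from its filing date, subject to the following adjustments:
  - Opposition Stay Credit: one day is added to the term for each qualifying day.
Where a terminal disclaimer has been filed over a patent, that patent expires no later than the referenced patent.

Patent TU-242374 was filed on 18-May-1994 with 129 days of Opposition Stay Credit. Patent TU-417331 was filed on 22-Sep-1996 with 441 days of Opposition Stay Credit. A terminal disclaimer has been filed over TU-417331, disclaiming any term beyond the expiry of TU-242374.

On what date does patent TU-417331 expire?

September 24, 2015

Natural term of TU-417331:
  Base: filing + 21 years → 22 September 2017.
  Opposition Stay Credit: +441 days → 7 December 2018.
Expiry of referenced patent TU-242374:
  Base: filing + 21 years → 18 May 2015.
  Opposition Stay Credit: +129 days → 24 September 2015.
Terminal disclaimer: TU-417331 expires on the earlier of 7 December 2018 and 24 September 2015.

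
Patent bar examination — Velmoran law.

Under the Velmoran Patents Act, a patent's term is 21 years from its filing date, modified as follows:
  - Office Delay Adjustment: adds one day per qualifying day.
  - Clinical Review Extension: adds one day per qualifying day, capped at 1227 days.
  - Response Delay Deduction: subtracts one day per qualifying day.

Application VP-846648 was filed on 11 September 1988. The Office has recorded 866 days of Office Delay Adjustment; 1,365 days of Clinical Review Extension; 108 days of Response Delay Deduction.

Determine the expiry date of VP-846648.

2015-02-17

Base term: filing date + 21 years → 11 September 2009.
Office Delay Adjustment: +866 days → 25 January 2012.
Clinical Review Extension: 1365 days claimed exceeds the 1227-day cap, so +1227 days → 5 June 2015.
Response Delay Deduction: −108 days → 17 February 2015.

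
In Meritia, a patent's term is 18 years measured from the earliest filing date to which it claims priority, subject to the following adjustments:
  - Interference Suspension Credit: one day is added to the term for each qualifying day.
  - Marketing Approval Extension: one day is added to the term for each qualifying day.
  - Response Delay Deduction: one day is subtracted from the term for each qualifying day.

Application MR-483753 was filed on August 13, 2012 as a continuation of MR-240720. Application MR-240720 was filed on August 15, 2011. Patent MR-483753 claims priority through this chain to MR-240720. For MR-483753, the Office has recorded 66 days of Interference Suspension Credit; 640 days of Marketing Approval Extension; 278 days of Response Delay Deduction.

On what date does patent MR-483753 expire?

Earliest priority filing: 15 August 2011.
Base term: 15 August 2011 + 18 years → 15 August 2029.
Interference Suspension Credit: +66 days → 20 October 2029.
Marketing Approval Extension: +640 days → 22 July 2031.
Response Delay Deduction: −278 days → 17 October 2030.

2030-10-17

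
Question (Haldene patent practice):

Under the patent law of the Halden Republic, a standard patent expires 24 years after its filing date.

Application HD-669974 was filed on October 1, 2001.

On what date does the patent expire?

October 1, 2025

Filing date + 24 years → 1 October 2025.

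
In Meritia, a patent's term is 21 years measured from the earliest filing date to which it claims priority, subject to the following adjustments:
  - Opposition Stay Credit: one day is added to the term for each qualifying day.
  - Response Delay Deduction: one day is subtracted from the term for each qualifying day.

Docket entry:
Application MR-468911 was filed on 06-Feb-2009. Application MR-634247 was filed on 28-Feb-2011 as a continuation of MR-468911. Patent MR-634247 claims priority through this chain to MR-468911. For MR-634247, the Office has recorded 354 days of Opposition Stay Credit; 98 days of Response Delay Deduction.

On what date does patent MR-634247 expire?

Earliest priority filing: 6 February 2009.
Base term: 6 February 2009 + 21 years → 6 February 2030.
Opposition Stay Credit: +354 days → 26 January 2031.
Response Delay Deduction: −98 days → 20 October 2030.

October 20, 2030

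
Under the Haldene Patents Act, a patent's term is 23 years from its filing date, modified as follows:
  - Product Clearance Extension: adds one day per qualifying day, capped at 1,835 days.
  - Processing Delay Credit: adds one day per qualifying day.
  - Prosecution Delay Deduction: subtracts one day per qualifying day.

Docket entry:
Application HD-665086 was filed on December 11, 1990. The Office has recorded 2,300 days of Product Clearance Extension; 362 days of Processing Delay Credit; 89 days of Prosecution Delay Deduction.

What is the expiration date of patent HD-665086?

Base term: filing date + 23 years → 11 December 2013.
Product Clearance Extension: 2300 days claimed exceeds the 1835-day cap, so +1835 days → 20 December 2018.
Processing Delay Credit: +362 days → 17 December 2019.
Prosecution Delay Deduction: −89 days → 19 September 2019.

2019-09-19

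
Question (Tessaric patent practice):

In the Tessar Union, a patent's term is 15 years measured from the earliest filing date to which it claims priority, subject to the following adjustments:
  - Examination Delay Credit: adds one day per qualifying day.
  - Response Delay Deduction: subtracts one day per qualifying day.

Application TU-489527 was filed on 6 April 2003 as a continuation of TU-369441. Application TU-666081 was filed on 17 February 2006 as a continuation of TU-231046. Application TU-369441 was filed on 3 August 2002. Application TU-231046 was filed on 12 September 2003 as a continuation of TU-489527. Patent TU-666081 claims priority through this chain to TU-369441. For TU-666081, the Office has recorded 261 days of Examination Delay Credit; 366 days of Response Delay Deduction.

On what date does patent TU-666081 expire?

Earliest priority filing: 3 August 2002.
Base term: 3 August 2002 + 15 years → 3 August 2017.
Examination Delay Credit: +261 days → 21 April 2018.
Response Delay Deduction: −366 days → 20 April 2017.

April 20, 2017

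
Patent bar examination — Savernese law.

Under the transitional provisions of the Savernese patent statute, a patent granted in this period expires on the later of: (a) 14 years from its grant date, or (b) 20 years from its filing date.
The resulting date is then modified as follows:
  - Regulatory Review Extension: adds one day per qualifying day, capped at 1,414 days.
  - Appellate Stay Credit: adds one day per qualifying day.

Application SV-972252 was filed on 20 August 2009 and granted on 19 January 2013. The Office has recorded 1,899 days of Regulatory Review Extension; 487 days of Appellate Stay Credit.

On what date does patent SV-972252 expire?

(a) grant + 14 years → 19 January 2027.
(b) filing + 20 years → 20 August 2029.
Later of the two: 20 August 2029.
Regulatory Review Extension: 1899 days claimed exceeds the 1414-day cap, so +1414 days → 4 July 2033.
Appellate Stay Credit: +487 days → 3 November 2034.

2034-11-03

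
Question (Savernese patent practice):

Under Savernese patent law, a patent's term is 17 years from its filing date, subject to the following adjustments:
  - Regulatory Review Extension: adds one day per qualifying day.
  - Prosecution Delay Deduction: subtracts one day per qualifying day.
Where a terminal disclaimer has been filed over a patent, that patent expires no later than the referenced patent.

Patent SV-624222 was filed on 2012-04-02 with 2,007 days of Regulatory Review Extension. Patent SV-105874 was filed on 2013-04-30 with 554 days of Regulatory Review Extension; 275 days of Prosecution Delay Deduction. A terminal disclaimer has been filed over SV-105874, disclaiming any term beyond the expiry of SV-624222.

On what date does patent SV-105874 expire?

Natural term of SV-105874:
  Base: filing + 17 years → 30 April 2030.
  Regulatory Review Extension: +554 days → 5 November 2031.
  Prosecution Delay Deduction: −275 days → 3 February 2031.
Expiry of referenced patent SV-624222:
  Base: filing + 17 years → 2 April 2029.
  Regulatory Review Extension: +2007 days → 30 September 2034.
Terminal disclaimer: SV-105874 expires on the earlier of 3 February 2031 and 30 September 2034.

February 3, 2031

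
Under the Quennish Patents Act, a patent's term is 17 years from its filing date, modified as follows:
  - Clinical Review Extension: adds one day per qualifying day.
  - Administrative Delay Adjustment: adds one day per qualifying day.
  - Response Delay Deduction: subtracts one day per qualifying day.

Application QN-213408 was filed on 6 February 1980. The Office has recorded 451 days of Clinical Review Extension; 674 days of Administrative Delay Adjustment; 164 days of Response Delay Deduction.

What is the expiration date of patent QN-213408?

Base term: filing date + 17 years → 6 February 1997.
Clinical Review Extension: +451 days → 3 May 1998.
Administrative Delay Adjustment: +674 days → 7 March 2000.
Response Delay Deduction: −164 days → 25 September 1999.

September 25, 1999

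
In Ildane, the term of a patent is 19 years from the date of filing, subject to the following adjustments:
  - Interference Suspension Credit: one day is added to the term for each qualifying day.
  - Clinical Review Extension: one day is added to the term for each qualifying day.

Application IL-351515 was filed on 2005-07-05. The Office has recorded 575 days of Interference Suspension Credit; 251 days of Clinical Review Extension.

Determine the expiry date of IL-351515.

October 9, 2026

Base term: filing date + 19 years → 5 July 2024.
Interference Suspension Credit: +575 days → 31 January 2026.
Clinical Review Extension: +251 days → 9 October 2026.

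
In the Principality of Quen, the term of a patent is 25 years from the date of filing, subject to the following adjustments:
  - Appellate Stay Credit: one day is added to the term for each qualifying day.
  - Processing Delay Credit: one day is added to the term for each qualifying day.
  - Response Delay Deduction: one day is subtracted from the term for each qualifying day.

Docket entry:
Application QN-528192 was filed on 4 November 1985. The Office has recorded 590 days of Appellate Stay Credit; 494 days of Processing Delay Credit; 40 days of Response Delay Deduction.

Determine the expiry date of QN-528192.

Base term: filing date + 25 years → 4 November 2010.
Appellate Stay Credit: +590 days → 16 June 2012.
Processing Delay Credit: +494 days → 23 October 2013.
Response Delay Deduction: −40 days → 13 September 2013.

2013-09-13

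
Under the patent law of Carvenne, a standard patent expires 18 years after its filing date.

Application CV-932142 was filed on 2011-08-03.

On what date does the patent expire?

Filing date + 18 years → 3 August 2029.

August 3, 2029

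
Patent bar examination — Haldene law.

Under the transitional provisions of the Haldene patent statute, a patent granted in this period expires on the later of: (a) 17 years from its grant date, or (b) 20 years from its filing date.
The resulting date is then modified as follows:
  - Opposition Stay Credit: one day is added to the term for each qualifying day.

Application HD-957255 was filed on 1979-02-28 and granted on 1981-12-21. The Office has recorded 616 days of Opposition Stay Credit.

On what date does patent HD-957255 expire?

November 5, 2000

(a) grant + 17 years → 21 December 1998.
(b) filing + 20 years → 28 February 1999.
Later of the two: 28 February 1999.
Opposition Stay Credit: +616 days → 5 November 2000.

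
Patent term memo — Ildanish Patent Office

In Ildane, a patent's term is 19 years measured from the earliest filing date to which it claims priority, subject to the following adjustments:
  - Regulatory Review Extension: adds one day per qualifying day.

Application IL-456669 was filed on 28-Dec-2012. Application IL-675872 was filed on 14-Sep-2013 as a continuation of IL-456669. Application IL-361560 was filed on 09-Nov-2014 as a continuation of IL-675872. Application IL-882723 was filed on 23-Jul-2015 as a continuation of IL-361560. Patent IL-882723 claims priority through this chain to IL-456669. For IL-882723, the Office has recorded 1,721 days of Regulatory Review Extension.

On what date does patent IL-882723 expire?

Earliest priority filing: 28 December 2012.
Base term: 28 December 2012 + 19 years → 28 December 2031.
Regulatory Review Extension: +1721 days → 13 September 2036.

2036-09-13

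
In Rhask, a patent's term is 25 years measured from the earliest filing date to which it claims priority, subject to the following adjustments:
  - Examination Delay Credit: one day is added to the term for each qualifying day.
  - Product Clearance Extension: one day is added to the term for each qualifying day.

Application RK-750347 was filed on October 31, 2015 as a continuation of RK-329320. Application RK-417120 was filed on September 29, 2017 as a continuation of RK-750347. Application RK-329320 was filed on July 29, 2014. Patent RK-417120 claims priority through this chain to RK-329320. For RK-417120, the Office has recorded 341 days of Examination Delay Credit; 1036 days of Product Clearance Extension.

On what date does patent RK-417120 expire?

Earliest priority filing: 29 July 2014.
Base term: 29 July 2014 + 25 years → 29 July 2039.
Examination Delay Credit: +341 days → 4 July 2040.
Product Clearance Extension: +1036 days → 6 May 2043.

May 6, 2043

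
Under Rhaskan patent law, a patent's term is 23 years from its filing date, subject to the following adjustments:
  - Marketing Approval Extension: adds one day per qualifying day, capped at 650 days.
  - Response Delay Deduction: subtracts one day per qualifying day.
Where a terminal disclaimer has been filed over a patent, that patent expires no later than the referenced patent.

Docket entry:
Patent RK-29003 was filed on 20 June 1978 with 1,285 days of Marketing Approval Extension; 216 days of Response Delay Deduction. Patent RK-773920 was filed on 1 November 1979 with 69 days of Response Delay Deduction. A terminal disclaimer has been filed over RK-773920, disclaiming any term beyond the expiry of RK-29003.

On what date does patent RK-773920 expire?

2002-08-24

Natural term of RK-773920:
  Base: filing + 23 years → 1 November 2002.
  Response Delay Deduction: −69 days → 24 August 2002.
Expiry of referenced patent RK-29003:
  Base: filing + 23 years → 20 June 2001.
  Marketing Approval Extension: 1285 days claimed exceeds the 650-day cap, so +650 days → 1 April 2003.
  Response Delay Deduction: −216 days → 28 August 2002.
Terminal disclaimer: RK-773920 expires on the earlier of 24 August 2002 and 28 August 2002.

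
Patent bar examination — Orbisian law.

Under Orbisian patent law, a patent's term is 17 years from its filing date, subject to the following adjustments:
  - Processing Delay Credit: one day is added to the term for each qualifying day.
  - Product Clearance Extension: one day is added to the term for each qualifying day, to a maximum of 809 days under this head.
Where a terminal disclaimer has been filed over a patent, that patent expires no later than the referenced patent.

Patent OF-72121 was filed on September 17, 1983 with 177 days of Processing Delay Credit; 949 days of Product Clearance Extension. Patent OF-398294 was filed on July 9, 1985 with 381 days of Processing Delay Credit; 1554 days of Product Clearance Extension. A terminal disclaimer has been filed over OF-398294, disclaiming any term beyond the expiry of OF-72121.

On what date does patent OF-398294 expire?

Natural term of OF-398294:
  Base: filing + 17 years → 9 July 2002.
  Processing Delay Credit: +381 days → 25 July 2003.
  Product Clearance Extension: 1554 days claimed exceeds the 809-day cap, so +809 days → 11 October 2005.
Expiry of referenced patent OF-72121:
  Base: filing + 17 years → 17 September 2000.
  Processing Delay Credit: +177 days → 13 March 2001.
  Product Clearance Extension: 949 days claimed exceeds the 809-day cap, so +809 days → 31 May 2003.
Terminal disclaimer: OF-398294 expires on the earlier of 11 October 2005 and 31 May 2003.

2003-05-31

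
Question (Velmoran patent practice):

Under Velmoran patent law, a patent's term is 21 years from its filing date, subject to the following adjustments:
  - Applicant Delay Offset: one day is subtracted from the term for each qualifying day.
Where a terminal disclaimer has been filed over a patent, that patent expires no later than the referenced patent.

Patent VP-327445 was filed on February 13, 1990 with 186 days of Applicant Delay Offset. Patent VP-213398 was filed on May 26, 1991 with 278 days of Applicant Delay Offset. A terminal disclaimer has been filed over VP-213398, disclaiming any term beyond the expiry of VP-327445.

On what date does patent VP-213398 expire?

Natural term of VP-213398:
  Base: filing + 21 years → 26 May 2012.
  Applicant Delay Offset: −278 days → 22 August 2011.
Expiry of referenced patent VP-327445:
  Base: filing + 21 years → 13 February 2011.
  Applicant Delay Offset: −186 days → 11 August 2010.
Terminal disclaimer: VP-213398 expires on the earlier of 22 August 2011 and 11 August 2010.

August 11, 2010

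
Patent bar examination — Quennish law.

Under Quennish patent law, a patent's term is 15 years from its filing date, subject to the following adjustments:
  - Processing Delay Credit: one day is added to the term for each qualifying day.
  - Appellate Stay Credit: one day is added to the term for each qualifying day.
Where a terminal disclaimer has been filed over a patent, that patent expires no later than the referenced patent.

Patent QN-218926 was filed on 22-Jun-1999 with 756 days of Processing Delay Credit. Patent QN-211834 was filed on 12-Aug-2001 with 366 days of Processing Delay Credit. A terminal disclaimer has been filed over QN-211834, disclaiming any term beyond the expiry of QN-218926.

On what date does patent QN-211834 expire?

July 17, 2016

Natural term of QN-211834:
  Base: filing + 15 years → 12 August 2016.
  Processing Delay Credit: +366 days → 13 August 2017.
Expiry of referenced patent QN-218926:
  Base: filing + 15 years → 22 June 2014.
  Processing Delay Credit: +756 days → 17 July 2016.
Terminal disclaimer: QN-211834 expires on the earlier of 13 August 2017 and 17 July 2016.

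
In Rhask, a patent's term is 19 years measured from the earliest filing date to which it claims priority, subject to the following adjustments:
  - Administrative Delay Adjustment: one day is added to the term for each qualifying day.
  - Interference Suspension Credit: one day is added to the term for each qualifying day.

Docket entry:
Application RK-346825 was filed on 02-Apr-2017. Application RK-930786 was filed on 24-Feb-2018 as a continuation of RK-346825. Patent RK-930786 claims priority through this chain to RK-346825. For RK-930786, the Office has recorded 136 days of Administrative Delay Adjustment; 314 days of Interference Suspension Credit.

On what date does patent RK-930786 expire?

Earliest priority filing: 2 April 2017.
Base term: 2 April 2017 + 19 years → 2 April 2036.
Administrative Delay Adjustment: +136 days → 16 August 2036.
Interference Suspension Credit: +314 days → 26 June 2037.

2037-06-26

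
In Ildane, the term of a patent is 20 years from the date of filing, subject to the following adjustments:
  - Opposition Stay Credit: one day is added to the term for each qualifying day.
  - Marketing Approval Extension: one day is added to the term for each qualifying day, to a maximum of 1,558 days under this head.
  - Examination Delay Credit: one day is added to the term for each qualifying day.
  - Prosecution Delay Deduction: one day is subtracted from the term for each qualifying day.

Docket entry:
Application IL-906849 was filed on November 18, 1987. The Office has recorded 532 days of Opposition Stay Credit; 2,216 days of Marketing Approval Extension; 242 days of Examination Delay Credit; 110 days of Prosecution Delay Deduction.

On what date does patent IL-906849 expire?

2013-12-18

Base term: filing date + 20 years → 18 November 2007.
Opposition Stay Credit: +532 days → 3 May 2009.
Marketing Approval Extension: 2216 days claimed exceeds the 1558-day cap, so +1558 days → 8 August 2013.
Examination Delay Credit: +242 days → 7 April 2014.
Prosecution Delay Deduction: −110 days → 18 December 2013.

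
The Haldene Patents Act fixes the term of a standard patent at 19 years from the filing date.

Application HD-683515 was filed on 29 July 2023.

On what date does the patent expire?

Filing date + 19 years → 29 July 2042.

2042-07-29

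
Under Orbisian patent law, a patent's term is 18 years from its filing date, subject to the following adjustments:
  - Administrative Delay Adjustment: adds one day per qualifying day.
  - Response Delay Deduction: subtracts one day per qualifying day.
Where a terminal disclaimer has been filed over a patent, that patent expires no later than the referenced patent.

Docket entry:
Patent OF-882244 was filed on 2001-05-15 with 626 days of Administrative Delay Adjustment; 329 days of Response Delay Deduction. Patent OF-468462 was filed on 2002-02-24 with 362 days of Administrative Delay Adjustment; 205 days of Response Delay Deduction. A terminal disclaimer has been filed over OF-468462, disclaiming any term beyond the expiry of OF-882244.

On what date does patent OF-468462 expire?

March 7, 2020

Natural term of OF-468462:
  Base: filing + 18 years → 24 February 2020.
  Administrative Delay Adjustment: +362 days → 20 February 2021.
  Response Delay Deduction: −205 days → 30 July 2020.
Expiry of referenced patent OF-882244:
  Base: filing + 18 years → 15 May 2019.
  Administrative Delay Adjustment: +626 days → 30 January 2021.
  Response Delay Deduction: −329 days → 7 March 2020.
Terminal disclaimer: OF-468462 expires on the earlier of 30 July 2020 and 7 March 2020.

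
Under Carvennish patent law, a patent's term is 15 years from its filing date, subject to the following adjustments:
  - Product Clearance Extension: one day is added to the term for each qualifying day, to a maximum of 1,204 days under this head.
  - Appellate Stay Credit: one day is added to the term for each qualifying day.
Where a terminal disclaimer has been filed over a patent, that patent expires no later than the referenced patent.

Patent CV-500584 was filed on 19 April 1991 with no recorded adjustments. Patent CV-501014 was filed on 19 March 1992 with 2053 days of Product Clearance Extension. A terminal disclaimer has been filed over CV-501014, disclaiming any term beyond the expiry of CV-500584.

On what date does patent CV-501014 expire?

April 19, 2006

Natural term of CV-501014:
  Base: filing + 15 years → 19 March 2007.
  Product Clearance Extension: 2053 days claimed exceeds the 1204-day cap, so +1204 days → 5 July 2010.
Expiry of referenced patent CV-500584:
  Base: filing + 15 years → 19 April 2006.
Terminal disclaimer: CV-501014 expires on the earlier of 5 July 2010 and 19 April 2006.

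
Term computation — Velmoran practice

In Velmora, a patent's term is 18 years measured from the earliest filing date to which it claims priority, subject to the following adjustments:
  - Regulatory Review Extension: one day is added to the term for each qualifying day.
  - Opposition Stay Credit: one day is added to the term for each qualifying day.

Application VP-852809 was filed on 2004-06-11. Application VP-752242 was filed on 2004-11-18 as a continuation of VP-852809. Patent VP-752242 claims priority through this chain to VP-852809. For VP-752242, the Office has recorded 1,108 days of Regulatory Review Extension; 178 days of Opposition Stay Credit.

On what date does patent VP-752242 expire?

Earliest priority filing: 11 June 2004.
Base term: 11 June 2004 + 18 years → 11 June 2022.
Regulatory Review Extension: +1108 days → 23 June 2025.
Opposition Stay Credit: +178 days → 18 December 2025.

December 18, 2025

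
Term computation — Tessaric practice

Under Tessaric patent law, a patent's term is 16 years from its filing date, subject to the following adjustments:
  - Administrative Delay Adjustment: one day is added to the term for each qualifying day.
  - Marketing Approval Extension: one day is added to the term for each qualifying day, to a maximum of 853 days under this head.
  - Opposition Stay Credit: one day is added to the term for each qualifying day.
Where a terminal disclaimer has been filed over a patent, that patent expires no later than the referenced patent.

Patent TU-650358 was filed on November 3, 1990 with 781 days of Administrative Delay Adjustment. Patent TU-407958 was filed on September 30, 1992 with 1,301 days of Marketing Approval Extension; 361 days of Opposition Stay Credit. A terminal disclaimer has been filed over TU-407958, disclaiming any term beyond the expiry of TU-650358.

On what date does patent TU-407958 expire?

Natural term of TU-407958:
  Base: filing + 16 years → 30 September 2008.
  Marketing Approval Extension: 1301 days claimed exceeds the 853-day cap, so +853 days → 31 January 2011.
  Opposition Stay Credit: +361 days → 27 January 2012.
Expiry of referenced patent TU-650358:
  Base: filing + 16 years → 3 November 2006.
  Administrative Delay Adjustment: +781 days → 23 December 2008.
Terminal disclaimer: TU-407958 expires on the earlier of 27 January 2012 and 23 December 2008.

2008-12-23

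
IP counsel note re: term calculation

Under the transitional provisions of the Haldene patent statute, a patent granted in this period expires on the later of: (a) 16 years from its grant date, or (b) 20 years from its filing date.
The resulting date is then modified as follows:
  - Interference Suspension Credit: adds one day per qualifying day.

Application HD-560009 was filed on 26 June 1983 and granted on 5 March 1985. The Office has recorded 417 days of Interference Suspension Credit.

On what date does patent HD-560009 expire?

(a) grant + 16 years → 5 March 2001.
(b) filing + 20 years → 26 June 2003.
Later of the two: 26 June 2003.
Interference Suspension Credit: +417 days → 16 August 2004.

2004-08-16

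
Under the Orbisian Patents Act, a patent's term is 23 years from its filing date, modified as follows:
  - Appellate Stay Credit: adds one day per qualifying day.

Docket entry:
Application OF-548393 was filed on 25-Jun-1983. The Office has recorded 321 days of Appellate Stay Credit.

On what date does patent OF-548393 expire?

Base term: filing date + 23 years → 25 June 2006.
Appellate Stay Credit: +321 days → 12 May 2007.

May 12, 2007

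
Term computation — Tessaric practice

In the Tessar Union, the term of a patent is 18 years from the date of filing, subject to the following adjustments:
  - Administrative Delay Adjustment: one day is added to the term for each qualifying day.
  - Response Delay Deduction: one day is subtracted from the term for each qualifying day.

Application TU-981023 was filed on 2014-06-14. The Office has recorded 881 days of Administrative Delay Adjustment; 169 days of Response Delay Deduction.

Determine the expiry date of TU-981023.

Base term: filing date + 18 years → 14 June 2032.
Administrative Delay Adjustment: +881 days → 12 November 2034.
Response Delay Deduction: −169 days → 27 May 2034.

2034-05-27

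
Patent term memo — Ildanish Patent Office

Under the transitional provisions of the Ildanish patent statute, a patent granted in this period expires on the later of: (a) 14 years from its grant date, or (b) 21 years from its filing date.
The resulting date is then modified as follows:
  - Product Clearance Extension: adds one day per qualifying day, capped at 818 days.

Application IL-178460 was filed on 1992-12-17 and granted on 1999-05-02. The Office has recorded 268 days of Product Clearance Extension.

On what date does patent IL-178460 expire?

September 11, 2014

(a) grant + 14 years → 2 May 2013.
(b) filing + 21 years → 17 December 2013.
Later of the two: 17 December 2013.
Product Clearance Extension: 268 days (within the 818-day cap) → +268 days → 11 September 2014.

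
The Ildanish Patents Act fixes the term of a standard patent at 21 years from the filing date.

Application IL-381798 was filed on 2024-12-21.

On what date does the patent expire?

December 21, 2045

Filing date + 21 years → 21 December 2045.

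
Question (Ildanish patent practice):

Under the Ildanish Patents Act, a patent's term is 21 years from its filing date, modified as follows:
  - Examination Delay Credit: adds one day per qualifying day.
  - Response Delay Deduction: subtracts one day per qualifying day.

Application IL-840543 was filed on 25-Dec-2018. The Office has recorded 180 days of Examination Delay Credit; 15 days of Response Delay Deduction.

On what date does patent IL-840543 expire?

Base term: filing date + 21 years → 25 December 2039.
Examination Delay Credit: +180 days → 22 June 2040.
Response Delay Deduction: −15 days → 7 June 2040.

2040-06-07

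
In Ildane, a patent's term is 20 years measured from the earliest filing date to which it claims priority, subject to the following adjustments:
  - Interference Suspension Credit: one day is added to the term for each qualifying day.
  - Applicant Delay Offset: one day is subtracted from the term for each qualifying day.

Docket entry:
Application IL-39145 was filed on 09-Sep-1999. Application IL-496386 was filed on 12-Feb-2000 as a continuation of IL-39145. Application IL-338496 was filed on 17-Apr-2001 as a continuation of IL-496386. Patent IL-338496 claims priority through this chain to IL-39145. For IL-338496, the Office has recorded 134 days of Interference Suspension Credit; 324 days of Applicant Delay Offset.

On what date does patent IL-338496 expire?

Earliest priority filing: 9 September 1999.
Base term: 9 September 1999 + 20 years → 9 September 2019.
Interference Suspension Credit: +134 days → 21 January 2020.
Applicant Delay Offset: −324 days → 3 March 2019.

March 3, 2019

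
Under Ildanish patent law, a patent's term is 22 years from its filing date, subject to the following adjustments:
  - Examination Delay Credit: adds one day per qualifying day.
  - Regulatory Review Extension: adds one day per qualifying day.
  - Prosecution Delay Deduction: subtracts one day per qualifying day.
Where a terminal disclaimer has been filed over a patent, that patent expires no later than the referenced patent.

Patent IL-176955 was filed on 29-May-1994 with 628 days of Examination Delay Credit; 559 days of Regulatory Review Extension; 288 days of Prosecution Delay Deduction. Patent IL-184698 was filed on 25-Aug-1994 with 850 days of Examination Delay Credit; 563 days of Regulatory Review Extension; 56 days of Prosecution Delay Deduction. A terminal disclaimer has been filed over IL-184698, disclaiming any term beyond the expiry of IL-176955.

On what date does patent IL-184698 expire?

Natural term of IL-184698:
  Base: filing + 22 years → 25 August 2016.
  Examination Delay Credit: +850 days → 23 December 2018.
  Regulatory Review Extension: +563 days → 8 July 2020.
  Prosecution Delay Deduction: −56 days → 13 May 2020.
Expiry of referenced patent IL-176955:
  Base: filing + 22 years → 29 May 2016.
  Examination Delay Credit: +628 days → 16 February 2018.
  Regulatory Review Extension: +559 days → 29 August 2019.
  Prosecution Delay Deduction: −288 days → 14 November 2018.
Terminal disclaimer: IL-184698 expires on the earlier of 13 May 2020 and 14 November 2018.

2018-11-14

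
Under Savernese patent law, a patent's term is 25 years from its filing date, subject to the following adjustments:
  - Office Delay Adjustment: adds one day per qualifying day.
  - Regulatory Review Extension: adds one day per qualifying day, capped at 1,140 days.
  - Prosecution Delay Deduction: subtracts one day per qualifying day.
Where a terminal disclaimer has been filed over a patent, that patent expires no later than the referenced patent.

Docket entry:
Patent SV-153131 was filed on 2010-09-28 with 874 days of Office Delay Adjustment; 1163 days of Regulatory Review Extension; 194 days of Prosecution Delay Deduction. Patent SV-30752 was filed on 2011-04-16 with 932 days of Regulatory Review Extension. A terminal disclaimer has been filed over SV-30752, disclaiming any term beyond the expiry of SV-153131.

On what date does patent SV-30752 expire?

2038-11-04

Natural term of SV-30752:
  Base: filing + 25 years → 16 April 2036.
  Regulatory Review Extension: 932 days (within the 1140-day cap) → +932 days → 4 November 2038.
Expiry of referenced patent SV-153131:
  Base: filing + 25 years → 28 September 2035.
  Office Delay Adjustment: +874 days → 18 February 2038.
  Regulatory Review Extension: 1163 days claimed exceeds the 1140-day cap, so +1140 days → 3 April 2041.
  Prosecution Delay Deduction: −194 days → 21 September 2040.
Terminal disclaimer: SV-30752 expires on the earlier of 4 November 2038 and 21 September 2040.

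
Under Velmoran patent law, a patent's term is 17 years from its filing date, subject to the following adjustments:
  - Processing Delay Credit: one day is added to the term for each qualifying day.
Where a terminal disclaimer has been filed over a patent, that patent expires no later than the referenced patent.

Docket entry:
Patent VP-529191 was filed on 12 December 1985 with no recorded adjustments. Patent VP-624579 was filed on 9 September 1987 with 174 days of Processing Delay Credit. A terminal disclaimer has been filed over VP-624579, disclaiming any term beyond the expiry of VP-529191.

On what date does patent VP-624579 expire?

Natural term of VP-624579:
  Base: filing + 17 years → 9 September 2004.
  Processing Delay Credit: +174 days → 2 March 2005.
Expiry of referenced patent VP-529191:
  Base: filing + 17 years → 12 December 2002.
Terminal disclaimer: VP-624579 expires on the earlier of 2 March 2005 and 12 December 2002.

December 12, 2002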